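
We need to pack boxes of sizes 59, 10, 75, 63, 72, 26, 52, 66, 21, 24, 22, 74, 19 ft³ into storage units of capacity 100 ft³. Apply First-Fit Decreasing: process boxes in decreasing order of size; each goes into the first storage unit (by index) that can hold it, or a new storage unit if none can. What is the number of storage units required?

Sorted descending: 75, 74, 72, 66, 63, 59, 52, 26, 24, 22, 21, 19, 10.
storage unit 1: place 75 ft³, 25 ft³ left
storage unit 2: place 74 ft³, 26 ft³ left
storage unit 3: place 72 ft³, 28 ft³ left
storage unit 4: place 66 ft³, 34 ft³ left
storage unit 5: place 63 ft³, 37 ft³ left
storage unit 6: place 59 ft³, 41 ft³ left
storage unit 7: place 52 ft³, 48 ft³ left
storage unit 2: place 26 ft³, 0 ft³ left
storage unit 1: place 24 ft³, 1 ft³ left
storage unit 3: place 22 ft³, 6 ft³ left
storage unit 4: place 21 ft³, 13 ft³ left
storage unit 5: place 19 ft³, 18 ft³ left
storage unit 4: place 10 ft³, 3 ft³ left

7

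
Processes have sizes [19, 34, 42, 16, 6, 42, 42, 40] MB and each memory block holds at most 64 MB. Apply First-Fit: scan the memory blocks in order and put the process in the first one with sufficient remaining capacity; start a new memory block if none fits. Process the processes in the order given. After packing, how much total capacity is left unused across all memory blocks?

Put 19 MB in memory block 1; 45 MB remain.
Put 34 MB in memory block 1; 11 MB remain.
Put 42 MB in memory block 2; 22 MB remain.
Put 16 MB in memory block 2; 6 MB remain.
Put 6 MB in memory block 1; 5 MB remain.
Put 42 MB in memory block 3; 22 MB remain.
Put 42 MB in memory block 4; 22 MB remain.
Put 40 MB in memory block 5; 24 MB remain.
5 memory blocks × 64 MB = 320 MB; used 241 MB; unused 79 MB.

79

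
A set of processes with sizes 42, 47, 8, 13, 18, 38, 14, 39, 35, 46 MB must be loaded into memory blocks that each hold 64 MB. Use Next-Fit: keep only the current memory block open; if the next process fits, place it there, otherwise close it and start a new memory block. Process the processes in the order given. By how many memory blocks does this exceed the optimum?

Next-Fit: [42] [47,8] [13,18] [38,14] [39] [35] [46] → 7 memory blocks.
6 processes exceed 32 MB (half the capacity), and no two of those can share a memory block, so at least 6 memory blocks are needed.
An optimal packing achieves that bound: [47,14] [46,18] [42,13,8] [39] [38] [35] → 6 memory blocks.
Excess: 7 − 6 = 1.

1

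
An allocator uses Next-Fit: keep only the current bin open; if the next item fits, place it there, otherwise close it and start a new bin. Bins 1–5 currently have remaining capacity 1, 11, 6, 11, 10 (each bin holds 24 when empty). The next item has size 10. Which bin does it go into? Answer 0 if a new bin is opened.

Next-Fit only looks at bin 5, which has 10 free.
10 fits there.

5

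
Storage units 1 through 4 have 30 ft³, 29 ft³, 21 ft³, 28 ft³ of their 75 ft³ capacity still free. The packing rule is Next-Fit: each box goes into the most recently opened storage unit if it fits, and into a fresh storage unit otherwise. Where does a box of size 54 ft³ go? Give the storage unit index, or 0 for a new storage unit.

Next-Fit only looks at storage unit 4, which has 28 ft³ free.
54 ft³ does not fit, so a new storage unit is opened.

0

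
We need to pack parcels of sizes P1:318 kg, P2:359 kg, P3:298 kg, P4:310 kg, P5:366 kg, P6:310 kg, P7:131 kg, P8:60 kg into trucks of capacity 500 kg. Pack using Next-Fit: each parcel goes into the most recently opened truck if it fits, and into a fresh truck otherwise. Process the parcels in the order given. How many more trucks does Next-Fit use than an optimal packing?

1

Next-Fit: [318] [359] [298] [310] [366] [310,131] [60] → 7 trucks.
6 parcels exceed 250 kg (half the capacity), and no two of those can share a truck, so at least 6 trucks are needed.
An optimal packing achieves that bound: [366,131] [359,60] [318] [310] [310] [298] → 6 trucks.
Excess: 7 − 6 = 1.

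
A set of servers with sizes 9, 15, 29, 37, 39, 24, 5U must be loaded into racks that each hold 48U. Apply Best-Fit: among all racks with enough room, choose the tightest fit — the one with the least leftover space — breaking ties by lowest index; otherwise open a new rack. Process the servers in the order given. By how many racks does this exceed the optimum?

0

Best-Fit: [9,15,24] [29] [37] [39,5] → 4 racks.
Total size 158U; any packing needs at least ⌈158/48⌉ = 4 racks.
So 4 is already optimal.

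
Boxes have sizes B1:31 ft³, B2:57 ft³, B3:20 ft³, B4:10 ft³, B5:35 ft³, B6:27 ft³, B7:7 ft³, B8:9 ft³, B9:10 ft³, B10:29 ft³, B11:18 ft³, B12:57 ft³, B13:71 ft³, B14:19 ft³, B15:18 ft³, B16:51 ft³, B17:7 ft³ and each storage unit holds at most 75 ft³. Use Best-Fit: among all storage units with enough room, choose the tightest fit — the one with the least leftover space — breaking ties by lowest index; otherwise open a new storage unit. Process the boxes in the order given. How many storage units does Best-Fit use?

Put B1 (31 ft³) in storage unit 1; 44 ft³ remain.
Put B2 (57 ft³) in storage unit 2; 18 ft³ remain.
Put B3 (20 ft³) in storage unit 1; 24 ft³ remain.
Put B4 (10 ft³) in storage unit 2; 8 ft³ remain.
Put B5 (35 ft³) in storage unit 3; 40 ft³ remain.
Put B6 (27 ft³) in storage unit 3; 13 ft³ remain.
Put B7 (7 ft³) in storage unit 2; 1 ft³ remain.
Put B8 (9 ft³) in storage unit 3; 4 ft³ remain.
Put B9 (10 ft³) in storage unit 1; 14 ft³ remain.
Put B10 (29 ft³) in storage unit 4; 46 ft³ remain.
Put B11 (18 ft³) in storage unit 4; 28 ft³ remain.
Put B12 (57 ft³) in storage unit 5; 18 ft³ remain.
Put B13 (71 ft³) in storage unit 6; 4 ft³ remain.
Put B14 (19 ft³) in storage unit 4; 9 ft³ remain.
Put B15 (18 ft³) in storage unit 5; 0 ft³ remain.
Put B16 (51 ft³) in storage unit 7; 24 ft³ remain.
Put B17 (7 ft³) in storage unit 4; 2 ft³ remain.

7 storage units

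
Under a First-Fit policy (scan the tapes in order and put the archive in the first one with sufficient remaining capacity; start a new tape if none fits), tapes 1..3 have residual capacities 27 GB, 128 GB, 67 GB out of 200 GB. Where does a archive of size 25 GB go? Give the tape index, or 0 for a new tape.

1

Tapes with room: tape 1 (27 GB), tape 2 (128 GB), tape 3 (67 GB).
The first with room is tape 1.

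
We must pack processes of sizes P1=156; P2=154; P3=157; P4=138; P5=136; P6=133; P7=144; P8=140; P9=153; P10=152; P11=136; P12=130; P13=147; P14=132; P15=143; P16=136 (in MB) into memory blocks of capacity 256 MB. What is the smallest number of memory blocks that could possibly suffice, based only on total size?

Total size = 156 + 154 + 157 + 138 + 136 + 133 + 144 + 140 + 153 + 152 + 136 + 130 + 147 + 132 + 143 + 136 = 2287 MB.
⌈2287 / 256⌉ = 9.

9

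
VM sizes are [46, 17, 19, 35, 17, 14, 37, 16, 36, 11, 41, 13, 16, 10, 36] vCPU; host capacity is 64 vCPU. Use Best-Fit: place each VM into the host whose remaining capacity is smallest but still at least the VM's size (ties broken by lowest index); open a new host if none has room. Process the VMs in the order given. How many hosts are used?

Put 46 vCPU in host 1; 18 vCPU remain.
Put 17 vCPU in host 1; 1 vCPU remain.
Put 19 vCPU in host 2; 45 vCPU remain.
Put 35 vCPU in host 2; 10 vCPU remain.
Put 17 vCPU in host 3; 47 vCPU remain.
Put 14 vCPU in host 3; 33 vCPU remain.
Put 37 vCPU in host 4; 27 vCPU remain.
Put 16 vCPU in host 4; 11 vCPU remain.
Put 36 vCPU in host 5; 28 vCPU remain.
Put 11 vCPU in host 4; 0 vCPU remain.
Put 41 vCPU in host 6; 23 vCPU remain.
Put 13 vCPU in host 6; 10 vCPU remain.
Put 16 vCPU in host 5; 12 vCPU remain.
Put 10 vCPU in host 2; 0 vCPU remain.
Put 36 vCPU in host 7; 28 vCPU remain.
Final hosts: [46,17] [19,35,10] [17,14] [37,16,11] [36,16] [41,13] [36].

7 hosts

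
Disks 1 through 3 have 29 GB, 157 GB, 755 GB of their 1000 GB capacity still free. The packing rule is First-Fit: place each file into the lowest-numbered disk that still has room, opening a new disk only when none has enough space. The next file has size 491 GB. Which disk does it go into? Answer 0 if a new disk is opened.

Disks with room: disk 3 (755 GB).
The first with room is disk 3.

3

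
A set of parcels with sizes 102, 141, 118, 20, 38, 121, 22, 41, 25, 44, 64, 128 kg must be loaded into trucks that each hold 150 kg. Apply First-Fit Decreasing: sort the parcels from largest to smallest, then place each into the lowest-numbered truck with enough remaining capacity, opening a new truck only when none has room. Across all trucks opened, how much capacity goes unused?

Sorted descending: 141, 128, 121, 118, 102, 64, 44, 41, 38, 25, 22, 20.
truck 1: place 141 kg, 9 kg left
truck 2: place 128 kg, 22 kg left
truck 3: place 121 kg, 29 kg left
truck 4: place 118 kg, 32 kg left
truck 5: place 102 kg, 48 kg left
truck 6: place 64 kg, 86 kg left
truck 5: place 44 kg, 4 kg left
truck 6: place 41 kg, 45 kg left
truck 6: place 38 kg, 7 kg left
truck 3: place 25 kg, 4 kg left
truck 2: place 22 kg, 0 kg left
truck 4: place 20 kg, 12 kg left
6 trucks × 150 kg = 900 kg; used 864 kg; unused 36 kg.

36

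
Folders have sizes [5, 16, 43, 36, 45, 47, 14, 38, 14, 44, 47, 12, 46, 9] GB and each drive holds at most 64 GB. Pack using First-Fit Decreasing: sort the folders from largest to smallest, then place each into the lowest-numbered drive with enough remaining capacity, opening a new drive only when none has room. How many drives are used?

8 drives

Sorted descending: 47, 47, 46, 45, 44, 43, 38, 36, 16, 14, 14, 12, 9, 5.
47 GB → drive 1 (remaining 17 GB)
47 GB → drive 2 (remaining 17 GB)
46 GB → drive 3 (remaining 18 GB)
45 GB → drive 4 (remaining 19 GB)
44 GB → drive 5 (remaining 20 GB)
43 GB → drive 6 (remaining 21 GB)
38 GB → drive 7 (remaining 26 GB)
36 GB → drive 8 (remaining 28 GB)
16 GB → drive 1 (remaining 1 GB)
14 GB → drive 2 (remaining 3 GB)
14 GB → drive 3 (remaining 4 GB)
12 GB → drive 4 (remaining 7 GB)
9 GB → drive 5 (remaining 11 GB)
5 GB → drive 4 (remaining 2 GB)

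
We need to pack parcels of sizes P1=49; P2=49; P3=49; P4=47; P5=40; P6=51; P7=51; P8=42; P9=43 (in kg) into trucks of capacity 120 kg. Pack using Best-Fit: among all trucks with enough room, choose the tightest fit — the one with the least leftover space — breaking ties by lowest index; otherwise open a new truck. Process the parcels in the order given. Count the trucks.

truck 1: place P1 (49 kg), 71 kg left
truck 1: place P2 (49 kg), 22 kg left
truck 2: place P3 (49 kg), 71 kg left
truck 2: place P4 (47 kg), 24 kg left
truck 3: place P5 (40 kg), 80 kg left
truck 3: place P6 (51 kg), 29 kg left
truck 4: place P7 (51 kg), 69 kg left
truck 4: place P8 (42 kg), 27 kg left
truck 5: place P9 (43 kg), 77 kg left
Final trucks: [49,49] [49,47] [40,51] [51,42] [43].

5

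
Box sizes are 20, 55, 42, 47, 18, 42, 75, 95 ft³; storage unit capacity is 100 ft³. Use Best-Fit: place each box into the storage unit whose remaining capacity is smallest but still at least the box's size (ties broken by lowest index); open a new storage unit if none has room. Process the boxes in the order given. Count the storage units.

20 ft³ → storage unit 1 (remaining 80 ft³)
55 ft³ → storage unit 1 (remaining 25 ft³)
42 ft³ → storage unit 2 (remaining 58 ft³)
47 ft³ → storage unit 2 (remaining 11 ft³)
18 ft³ → storage unit 1 (remaining 7 ft³)
42 ft³ → storage unit 3 (remaining 58 ft³)
75 ft³ → storage unit 4 (remaining 25 ft³)
95 ft³ → storage unit 5 (remaining 5 ft³)
Final storage units: [20,55,18] [42,47] [42] [75] [95].

5 storage units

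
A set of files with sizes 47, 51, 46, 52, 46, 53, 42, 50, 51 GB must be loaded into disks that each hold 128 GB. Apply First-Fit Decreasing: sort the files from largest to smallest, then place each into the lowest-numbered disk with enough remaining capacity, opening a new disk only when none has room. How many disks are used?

Sorted descending: 53, 52, 51, 51, 50, 47, 46, 46, 42.
Put 53 GB in disk 1; 75 GB remain.
Put 52 GB in disk 1; 23 GB remain.
Put 51 GB in disk 2; 77 GB remain.
Put 51 GB in disk 2; 26 GB remain.
Put 50 GB in disk 3; 78 GB remain.
Put 47 GB in disk 3; 31 GB remain.
Put 46 GB in disk 4; 82 GB remain.
Put 46 GB in disk 4; 36 GB remain.
Put 42 GB in disk 5; 86 GB remain.

5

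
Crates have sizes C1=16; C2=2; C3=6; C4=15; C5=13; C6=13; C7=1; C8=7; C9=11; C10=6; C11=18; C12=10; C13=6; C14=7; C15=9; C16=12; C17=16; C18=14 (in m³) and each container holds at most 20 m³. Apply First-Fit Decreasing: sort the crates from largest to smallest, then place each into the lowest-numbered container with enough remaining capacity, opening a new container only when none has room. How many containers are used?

10

Sorted descending: 18, 16, 16, 15, 14, 13, 13, 12, 11, 10, 9, 7, 7, 6, 6, 6, 2, 1.
Put 18 m³ in container 1; 2 m³ remain.
Put 16 m³ in container 2; 4 m³ remain.
Put 16 m³ in container 3; 4 m³ remain.
Put 15 m³ in container 4; 5 m³ remain.
Put 14 m³ in container 5; 6 m³ remain.
Put 13 m³ in container 6; 7 m³ remain.
Put 13 m³ in container 7; 7 m³ remain.
Put 12 m³ in container 8; 8 m³ remain.
Put 11 m³ in container 9; 9 m³ remain.
Put 10 m³ in container 10; 10 m³ remain.
Put 9 m³ in container 9; 0 m³ remain.
Put 7 m³ in container 6; 0 m³ remain.
Put 7 m³ in container 7; 0 m³ remain.
Put 6 m³ in container 5; 0 m³ remain.
Put 6 m³ in container 8; 2 m³ remain.
Put 6 m³ in container 10; 4 m³ remain.
Put 2 m³ in container 1; 0 m³ remain.
Put 1 m³ in container 2; 3 m³ remain.
Final containers: [18,2] [16,1] [16] [15] [14,6] [13,7] [13,7] [12,6] [11,9] [10,6].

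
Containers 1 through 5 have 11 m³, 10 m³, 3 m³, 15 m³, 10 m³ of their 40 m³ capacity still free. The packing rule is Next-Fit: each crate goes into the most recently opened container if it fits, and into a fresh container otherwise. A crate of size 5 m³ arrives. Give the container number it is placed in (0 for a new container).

5

Next-Fit only looks at container 5, which has 10 m³ free.
5 m³ fits there.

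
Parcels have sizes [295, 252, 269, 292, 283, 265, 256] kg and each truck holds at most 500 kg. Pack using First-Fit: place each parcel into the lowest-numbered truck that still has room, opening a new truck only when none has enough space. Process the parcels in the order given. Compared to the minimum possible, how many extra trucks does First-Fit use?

0

First-Fit: [295] [252] [269] [292] [283] [265] [256] → 7 trucks.
7 parcels exceed 250 kg (half the capacity), and no two of those can share a truck, so at least 7 trucks are needed.
So 7 is already optimal.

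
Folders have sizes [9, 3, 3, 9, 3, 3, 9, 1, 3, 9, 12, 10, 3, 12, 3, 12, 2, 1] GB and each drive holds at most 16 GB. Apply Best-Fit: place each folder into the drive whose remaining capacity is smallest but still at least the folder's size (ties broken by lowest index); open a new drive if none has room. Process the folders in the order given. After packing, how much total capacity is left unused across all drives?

9 GB → drive 1 (remaining 7 GB)
3 GB → drive 1 (remaining 4 GB)
3 GB → drive 1 (remaining 1 GB)
9 GB → drive 2 (remaining 7 GB)
3 GB → drive 2 (remaining 4 GB)
3 GB → drive 2 (remaining 1 GB)
9 GB → drive 3 (remaining 7 GB)
1 GB → drive 1 (remaining 0 GB)
3 GB → drive 3 (remaining 4 GB)
9 GB → drive 4 (remaining 7 GB)
12 GB → drive 5 (remaining 4 GB)
10 GB → drive 6 (remaining 6 GB)
3 GB → drive 3 (remaining 1 GB)
12 GB → drive 7 (remaining 4 GB)
3 GB → drive 5 (remaining 1 GB)
12 GB → drive 8 (remaining 4 GB)
2 GB → drive 7 (remaining 2 GB)
1 GB → drive 2 (remaining 0 GB)
8 drives × 16 GB = 128 GB; used 107 GB; unused 21 GB.

21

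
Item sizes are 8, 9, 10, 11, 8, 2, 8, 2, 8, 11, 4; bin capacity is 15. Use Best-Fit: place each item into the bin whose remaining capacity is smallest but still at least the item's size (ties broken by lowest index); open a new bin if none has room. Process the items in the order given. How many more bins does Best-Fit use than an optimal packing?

0

Best-Fit: [8] [9] [10] [11,2,2] [8] [8] [8] [11,4] → 8 bins.
8 items exceed 7.5 (half the capacity), and no two of those can share a bin, so at least 8 bins are needed.
So 8 is already optimal.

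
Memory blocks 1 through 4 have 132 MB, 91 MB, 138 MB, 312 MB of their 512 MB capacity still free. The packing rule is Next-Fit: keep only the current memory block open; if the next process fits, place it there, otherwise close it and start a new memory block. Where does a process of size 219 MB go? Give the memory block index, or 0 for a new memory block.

Next-Fit only looks at memory block 4, which has 312 MB free.
219 MB fits there.

4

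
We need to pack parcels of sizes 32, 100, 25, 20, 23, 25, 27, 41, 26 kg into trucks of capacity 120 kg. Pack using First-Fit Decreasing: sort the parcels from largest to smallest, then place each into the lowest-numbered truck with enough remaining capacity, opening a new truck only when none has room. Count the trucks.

3

Sorted descending: 100, 41, 32, 27, 26, 25, 25, 23, 20.
100 kg → truck 1 (remaining 20 kg)
41 kg → truck 2 (remaining 79 kg)
32 kg → truck 2 (remaining 47 kg)
27 kg → truck 2 (remaining 20 kg)
26 kg → truck 3 (remaining 94 kg)
25 kg → truck 3 (remaining 69 kg)
25 kg → truck 3 (remaining 44 kg)
23 kg → truck 3 (remaining 21 kg)
20 kg → truck 1 (remaining 0 kg)
Final trucks: [100,20] [41,32,27] [26,25,25,23].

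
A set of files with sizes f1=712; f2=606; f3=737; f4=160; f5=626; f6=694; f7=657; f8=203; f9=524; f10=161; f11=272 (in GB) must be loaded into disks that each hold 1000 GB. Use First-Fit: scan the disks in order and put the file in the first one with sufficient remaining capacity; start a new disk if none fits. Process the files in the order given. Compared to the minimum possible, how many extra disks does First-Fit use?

0

First-Fit: [712,160] [606,203,161] [737] [626,272] [694] [657] [524] → 7 disks.
7 files exceed 500 GB (half the capacity), and no two of those can share a disk, so at least 7 disks are needed.
So 7 is already optimal.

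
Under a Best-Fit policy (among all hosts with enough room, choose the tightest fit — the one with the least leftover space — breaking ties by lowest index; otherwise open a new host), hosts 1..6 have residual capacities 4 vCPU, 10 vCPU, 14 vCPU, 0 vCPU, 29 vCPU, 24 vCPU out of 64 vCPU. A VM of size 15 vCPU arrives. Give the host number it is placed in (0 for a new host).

6

Hosts with room: host 5 (29 vCPU), host 6 (24 vCPU).
Tightest fit is host 6 with 24 vCPU free.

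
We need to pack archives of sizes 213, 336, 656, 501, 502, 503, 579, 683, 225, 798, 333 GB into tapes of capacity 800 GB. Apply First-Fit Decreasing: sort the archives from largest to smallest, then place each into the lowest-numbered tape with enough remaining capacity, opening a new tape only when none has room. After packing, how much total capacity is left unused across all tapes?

Sorted descending: 798, 683, 656, 579, 503, 502, 501, 336, 333, 225, 213.
Put 798 GB in tape 1; 2 GB remain.
Put 683 GB in tape 2; 117 GB remain.
Put 656 GB in tape 3; 144 GB remain.
Put 579 GB in tape 4; 221 GB remain.
Put 503 GB in tape 5; 297 GB remain.
Put 502 GB in tape 6; 298 GB remain.
Put 501 GB in tape 7; 299 GB remain.
Put 336 GB in tape 8; 464 GB remain.
Put 333 GB in tape 8; 131 GB remain.
Put 225 GB in tape 5; 72 GB remain.
Put 213 GB in tape 4; 8 GB remain.
8 tapes × 800 GB = 6400 GB; used 5329 GB; unused 1071 GB.

1071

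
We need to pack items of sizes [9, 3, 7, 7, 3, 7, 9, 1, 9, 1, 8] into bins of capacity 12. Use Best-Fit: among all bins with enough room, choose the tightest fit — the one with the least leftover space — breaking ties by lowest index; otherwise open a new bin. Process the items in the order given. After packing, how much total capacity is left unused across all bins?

Put 9 in bin 1; 3 remain.
Put 3 in bin 1; 0 remain.
Put 7 in bin 2; 5 remain.
Put 7 in bin 3; 5 remain.
Put 3 in bin 2; 2 remain.
Put 7 in bin 4; 5 remain.
Put 9 in bin 5; 3 remain.
Put 1 in bin 2; 1 remain.
Put 9 in bin 6; 3 remain.
Put 1 in bin 2; 0 remain.
Put 8 in bin 7; 4 remain.
7 bins × 12 = 84; used 64; unused 20.

20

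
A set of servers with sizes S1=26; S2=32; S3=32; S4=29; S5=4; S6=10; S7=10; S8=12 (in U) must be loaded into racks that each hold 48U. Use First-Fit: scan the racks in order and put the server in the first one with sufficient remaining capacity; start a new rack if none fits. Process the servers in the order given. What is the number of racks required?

Put S1 (26U) in rack 1; 22U remain.
Put S2 (32U) in rack 2; 16U remain.
Put S3 (32U) in rack 3; 16U remain.
Put S4 (29U) in rack 4; 19U remain.
Put S5 (4U) in rack 1; 18U remain.
Put S6 (10U) in rack 1; 8U remain.
Put S7 (10U) in rack 2; 6U remain.
Put S8 (12U) in rack 3; 4U remain.

4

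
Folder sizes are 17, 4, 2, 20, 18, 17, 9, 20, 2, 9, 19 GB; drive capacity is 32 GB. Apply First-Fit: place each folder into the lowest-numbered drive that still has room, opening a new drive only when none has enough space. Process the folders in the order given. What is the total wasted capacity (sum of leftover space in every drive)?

55

drive 1: place 17 GB, 15 GB left
drive 1: place 4 GB, 11 GB left
drive 1: place 2 GB, 9 GB left
drive 2: place 20 GB, 12 GB left
drive 3: place 18 GB, 14 GB left
drive 4: place 17 GB, 15 GB left
drive 1: place 9 GB, 0 GB left
drive 5: place 20 GB, 12 GB left
drive 2: place 2 GB, 10 GB left
drive 2: place 9 GB, 1 GB left
drive 6: place 19 GB, 13 GB left
6 drives × 32 GB = 192 GB; used 137 GB; unused 55 GB.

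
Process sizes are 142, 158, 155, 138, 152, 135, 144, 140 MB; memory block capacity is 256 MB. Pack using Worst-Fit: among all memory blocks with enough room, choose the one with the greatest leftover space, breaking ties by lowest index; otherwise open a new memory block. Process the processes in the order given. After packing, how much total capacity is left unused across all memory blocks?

142 MB → memory block 1 (remaining 114 MB)
158 MB → memory block 2 (remaining 98 MB)
155 MB → memory block 3 (remaining 101 MB)
138 MB → memory block 4 (remaining 118 MB)
152 MB → memory block 5 (remaining 104 MB)
135 MB → memory block 6 (remaining 121 MB)
144 MB → memory block 7 (remaining 112 MB)
140 MB → memory block 8 (remaining 116 MB)
8 memory blocks × 256 MB = 2048 MB; used 1164 MB; unused 884 MB.

884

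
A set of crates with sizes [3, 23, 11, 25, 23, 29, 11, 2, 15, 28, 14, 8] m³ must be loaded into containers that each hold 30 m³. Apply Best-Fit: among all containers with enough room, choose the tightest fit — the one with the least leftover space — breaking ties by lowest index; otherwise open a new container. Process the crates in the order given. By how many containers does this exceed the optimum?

Best-Fit: [3,23,2] [11,11,8] [25] [23] [29] [15,14] [28] → 7 containers.
Total size 192 m³; any packing needs at least ⌈192/30⌉ = 7 containers.
So 7 is already optimal.

0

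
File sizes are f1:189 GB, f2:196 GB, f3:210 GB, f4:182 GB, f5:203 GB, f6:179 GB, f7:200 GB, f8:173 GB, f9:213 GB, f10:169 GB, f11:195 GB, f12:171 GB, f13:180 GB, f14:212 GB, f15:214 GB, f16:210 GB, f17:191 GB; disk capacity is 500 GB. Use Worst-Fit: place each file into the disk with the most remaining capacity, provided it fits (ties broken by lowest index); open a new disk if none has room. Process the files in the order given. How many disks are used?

Put f1 (189 GB) in disk 1; 311 GB remain.
Put f2 (196 GB) in disk 1; 115 GB remain.
Put f3 (210 GB) in disk 2; 290 GB remain.
Put f4 (182 GB) in disk 2; 108 GB remain.
Put f5 (203 GB) in disk 3; 297 GB remain.
Put f6 (179 GB) in disk 3; 118 GB remain.
Put f7 (200 GB) in disk 4; 300 GB remain.
Put f8 (173 GB) in disk 4; 127 GB remain.
Put f9 (213 GB) in disk 5; 287 GB remain.
Put f10 (169 GB) in disk 5; 118 GB remain.
Put f11 (195 GB) in disk 6; 305 GB remain.
Put f12 (171 GB) in disk 6; 134 GB remain.
Put f13 (180 GB) in disk 7; 320 GB remain.
Put f14 (212 GB) in disk 7; 108 GB remain.
Put f15 (214 GB) in disk 8; 286 GB remain.
Put f16 (210 GB) in disk 8; 76 GB remain.
Put f17 (191 GB) in disk 9; 309 GB remain.

9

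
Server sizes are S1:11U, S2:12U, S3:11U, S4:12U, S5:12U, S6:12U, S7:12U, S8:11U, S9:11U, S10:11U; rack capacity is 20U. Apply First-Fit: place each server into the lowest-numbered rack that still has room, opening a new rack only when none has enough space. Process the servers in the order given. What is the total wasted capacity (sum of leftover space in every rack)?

85

Put S1 (11U) in rack 1; 9U remain.
Put S2 (12U) in rack 2; 8U remain.
Put S3 (11U) in rack 3; 9U remain.
Put S4 (12U) in rack 4; 8U remain.
Put S5 (12U) in rack 5; 8U remain.
Put S6 (12U) in rack 6; 8U remain.
Put S7 (12U) in rack 7; 8U remain.
Put S8 (11U) in rack 8; 9U remain.
Put S9 (11U) in rack 9; 9U remain.
Put S10 (11U) in rack 10; 9U remain.
10 racks × 20U = 200U; used 115U; unused 85U.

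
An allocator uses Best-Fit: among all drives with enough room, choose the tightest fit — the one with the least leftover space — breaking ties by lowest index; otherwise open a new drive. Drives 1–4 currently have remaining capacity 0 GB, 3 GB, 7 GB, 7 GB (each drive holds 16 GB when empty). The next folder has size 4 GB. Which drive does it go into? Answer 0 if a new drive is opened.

Drives with room: drive 3 (7 GB), drive 4 (7 GB).
Tightest fit is drive 3 with 7 GB free.

3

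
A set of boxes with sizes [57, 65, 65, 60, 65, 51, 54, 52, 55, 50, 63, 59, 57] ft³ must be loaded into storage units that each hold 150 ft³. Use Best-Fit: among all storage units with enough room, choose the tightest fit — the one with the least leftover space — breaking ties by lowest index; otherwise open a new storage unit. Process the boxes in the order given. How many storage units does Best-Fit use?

storage unit 1: place 57 ft³, 93 ft³ left
storage unit 1: place 65 ft³, 28 ft³ left
storage unit 2: place 65 ft³, 85 ft³ left
storage unit 2: place 60 ft³, 25 ft³ left
storage unit 3: place 65 ft³, 85 ft³ left
storage unit 3: place 51 ft³, 34 ft³ left
storage unit 4: place 54 ft³, 96 ft³ left
storage unit 4: place 52 ft³, 44 ft³ left
storage unit 5: place 55 ft³, 95 ft³ left
storage unit 5: place 50 ft³, 45 ft³ left
storage unit 6: place 63 ft³, 87 ft³ left
storage unit 6: place 59 ft³, 28 ft³ left
storage unit 7: place 57 ft³, 93 ft³ left
Final storage units: [57,65] [65,60] [65,51] [54,52] [55,50] [63,59] [57].

7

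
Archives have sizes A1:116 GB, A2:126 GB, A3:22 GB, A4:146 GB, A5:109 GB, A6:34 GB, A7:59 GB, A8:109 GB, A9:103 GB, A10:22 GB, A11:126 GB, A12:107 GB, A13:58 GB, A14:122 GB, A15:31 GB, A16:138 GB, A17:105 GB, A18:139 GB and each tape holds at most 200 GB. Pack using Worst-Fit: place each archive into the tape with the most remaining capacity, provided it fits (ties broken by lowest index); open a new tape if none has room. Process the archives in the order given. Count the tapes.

Put A1 (116 GB) in tape 1; 84 GB remain.
Put A2 (126 GB) in tape 2; 74 GB remain.
Put A3 (22 GB) in tape 1; 62 GB remain.
Put A4 (146 GB) in tape 3; 54 GB remain.
Put A5 (109 GB) in tape 4; 91 GB remain.
Put A6 (34 GB) in tape 4; 57 GB remain.
Put A7 (59 GB) in tape 2; 15 GB remain.
Put A8 (109 GB) in tape 5; 91 GB remain.
Put A9 (103 GB) in tape 6; 97 GB remain.
Put A10 (22 GB) in tape 6; 75 GB remain.
Put A11 (126 GB) in tape 7; 74 GB remain.
Put A12 (107 GB) in tape 8; 93 GB remain.
Put A13 (58 GB) in tape 8; 35 GB remain.
Put A14 (122 GB) in tape 9; 78 GB remain.
Put A15 (31 GB) in tape 5; 60 GB remain.
Put A16 (138 GB) in tape 10; 62 GB remain.
Put A17 (105 GB) in tape 11; 95 GB remain.
Put A18 (139 GB) in tape 12; 61 GB remain.

12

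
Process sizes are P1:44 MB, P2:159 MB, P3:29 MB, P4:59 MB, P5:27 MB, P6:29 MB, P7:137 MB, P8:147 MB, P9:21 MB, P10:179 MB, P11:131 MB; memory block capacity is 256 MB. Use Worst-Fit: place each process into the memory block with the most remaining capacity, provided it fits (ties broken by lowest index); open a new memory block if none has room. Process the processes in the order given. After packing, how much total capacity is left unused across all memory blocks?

318

memory block 1: place P1 (44 MB), 212 MB left
memory block 1: place P2 (159 MB), 53 MB left
memory block 1: place P3 (29 MB), 24 MB left
memory block 2: place P4 (59 MB), 197 MB left
memory block 2: place P5 (27 MB), 170 MB left
memory block 2: place P6 (29 MB), 141 MB left
memory block 2: place P7 (137 MB), 4 MB left
memory block 3: place P8 (147 MB), 109 MB left
memory block 3: place P9 (21 MB), 88 MB left
memory block 4: place P10 (179 MB), 77 MB left
memory block 5: place P11 (131 MB), 125 MB left
5 memory blocks × 256 MB = 1280 MB; used 962 MB; unused 318 MB.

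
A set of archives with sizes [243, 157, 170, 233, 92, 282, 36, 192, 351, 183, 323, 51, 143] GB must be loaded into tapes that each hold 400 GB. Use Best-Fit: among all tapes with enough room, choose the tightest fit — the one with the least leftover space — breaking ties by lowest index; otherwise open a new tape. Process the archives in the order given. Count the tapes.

7

243 GB → tape 1 (remaining 157 GB)
157 GB → tape 1 (remaining 0 GB)
170 GB → tape 2 (remaining 230 GB)
233 GB → tape 3 (remaining 167 GB)
92 GB → tape 3 (remaining 75 GB)
282 GB → tape 4 (remaining 118 GB)
36 GB → tape 3 (remaining 39 GB)
192 GB → tape 2 (remaining 38 GB)
351 GB → tape 5 (remaining 49 GB)
183 GB → tape 6 (remaining 217 GB)
323 GB → tape 7 (remaining 77 GB)
51 GB → tape 7 (remaining 26 GB)
143 GB → tape 6 (remaining 74 GB)
Final tapes: [243,157] [170,192] [233,92,36] [282] [351] [183,143] [323,51].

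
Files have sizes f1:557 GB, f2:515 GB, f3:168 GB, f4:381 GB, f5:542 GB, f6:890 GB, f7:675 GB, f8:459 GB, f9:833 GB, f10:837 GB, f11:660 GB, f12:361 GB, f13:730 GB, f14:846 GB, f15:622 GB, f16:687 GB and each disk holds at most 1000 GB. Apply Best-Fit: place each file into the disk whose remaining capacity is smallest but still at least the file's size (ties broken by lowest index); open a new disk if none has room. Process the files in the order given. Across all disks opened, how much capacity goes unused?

disk 1: place f1 (557 GB), 443 GB left
disk 2: place f2 (515 GB), 485 GB left
disk 1: place f3 (168 GB), 275 GB left
disk 2: place f4 (381 GB), 104 GB left
disk 3: place f5 (542 GB), 458 GB left
disk 4: place f6 (890 GB), 110 GB left
disk 5: place f7 (675 GB), 325 GB left
disk 6: place f8 (459 GB), 541 GB left
disk 7: place f9 (833 GB), 167 GB left
disk 8: place f10 (837 GB), 163 GB left
disk 9: place f11 (660 GB), 340 GB left
disk 3: place f12 (361 GB), 97 GB left
disk 10: place f13 (730 GB), 270 GB left
disk 11: place f14 (846 GB), 154 GB left
disk 12: place f15 (622 GB), 378 GB left
disk 13: place f16 (687 GB), 313 GB left
13 disks × 1000 GB = 13000 GB; used 9763 GB; unused 3237 GB.

3237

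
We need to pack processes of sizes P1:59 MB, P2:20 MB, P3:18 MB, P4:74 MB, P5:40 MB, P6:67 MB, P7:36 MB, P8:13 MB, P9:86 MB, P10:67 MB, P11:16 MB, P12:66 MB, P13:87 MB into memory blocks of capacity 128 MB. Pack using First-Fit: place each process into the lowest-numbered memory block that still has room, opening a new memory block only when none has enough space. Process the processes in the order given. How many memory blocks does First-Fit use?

7

Put P1 (59 MB) in memory block 1; 69 MB remain.
Put P2 (20 MB) in memory block 1; 49 MB remain.
Put P3 (18 MB) in memory block 1; 31 MB remain.
Put P4 (74 MB) in memory block 2; 54 MB remain.
Put P5 (40 MB) in memory block 2; 14 MB remain.
Put P6 (67 MB) in memory block 3; 61 MB remain.
Put P7 (36 MB) in memory block 3; 25 MB remain.
Put P8 (13 MB) in memory block 1; 18 MB remain.
Put P9 (86 MB) in memory block 4; 42 MB remain.
Put P10 (67 MB) in memory block 5; 61 MB remain.
Put P11 (16 MB) in memory block 1; 2 MB remain.
Put P12 (66 MB) in memory block 6; 62 MB remain.
Put P13 (87 MB) in memory block 7; 41 MB remain.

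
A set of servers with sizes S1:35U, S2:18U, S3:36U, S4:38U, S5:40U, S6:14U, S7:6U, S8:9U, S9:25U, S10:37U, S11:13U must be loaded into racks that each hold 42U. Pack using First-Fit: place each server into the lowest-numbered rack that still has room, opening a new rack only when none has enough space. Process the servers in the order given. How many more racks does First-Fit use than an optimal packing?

0

First-Fit: [35,6] [18,14,9] [36] [38] [40] [25,13] [37] → 7 racks.
Total size 271U; any packing needs at least ⌈271/42⌉ = 7 racks.
So 7 is already optimal.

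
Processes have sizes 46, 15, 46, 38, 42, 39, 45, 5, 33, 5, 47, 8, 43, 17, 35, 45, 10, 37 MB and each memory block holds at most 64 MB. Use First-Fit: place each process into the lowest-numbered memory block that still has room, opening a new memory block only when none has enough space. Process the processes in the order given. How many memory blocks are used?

12

memory block 1: place 46 MB, 18 MB left
memory block 1: place 15 MB, 3 MB left
memory block 2: place 46 MB, 18 MB left
memory block 3: place 38 MB, 26 MB left
memory block 4: place 42 MB, 22 MB left
memory block 5: place 39 MB, 25 MB left
memory block 6: place 45 MB, 19 MB left
memory block 2: place 5 MB, 13 MB left
memory block 7: place 33 MB, 31 MB left
memory block 2: place 5 MB, 8 MB left
memory block 8: place 47 MB, 17 MB left
memory block 2: place 8 MB, 0 MB left
memory block 9: place 43 MB, 21 MB left
memory block 3: place 17 MB, 9 MB left
memory block 10: place 35 MB, 29 MB left
memory block 11: place 45 MB, 19 MB left
memory block 4: place 10 MB, 12 MB left
memory block 12: place 37 MB, 27 MB left
Final memory blocks: [46,15] [46,5,5,8] [38,17] [42,10] [39] [45] [33] [47] [43] [35] [45] [37].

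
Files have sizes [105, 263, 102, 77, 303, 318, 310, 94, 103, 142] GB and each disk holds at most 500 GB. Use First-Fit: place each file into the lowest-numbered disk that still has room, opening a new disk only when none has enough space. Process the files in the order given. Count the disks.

4

Put 105 GB in disk 1; 395 GB remain.
Put 263 GB in disk 1; 132 GB remain.
Put 102 GB in disk 1; 30 GB remain.
Put 77 GB in disk 2; 423 GB remain.
Put 303 GB in disk 2; 120 GB remain.
Put 318 GB in disk 3; 182 GB remain.
Put 310 GB in disk 4; 190 GB remain.
Put 94 GB in disk 2; 26 GB remain.
Put 103 GB in disk 3; 79 GB remain.
Put 142 GB in disk 4; 48 GB remain.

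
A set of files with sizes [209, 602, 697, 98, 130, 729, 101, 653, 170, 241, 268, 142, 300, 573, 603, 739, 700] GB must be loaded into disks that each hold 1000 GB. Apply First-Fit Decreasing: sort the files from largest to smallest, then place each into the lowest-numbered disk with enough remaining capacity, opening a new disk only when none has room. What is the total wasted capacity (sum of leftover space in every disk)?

Sorted descending: 739, 729, 700, 697, 653, 603, 602, 573, 300, 268, 241, 209, 170, 142, 130, 101, 98.
739 GB → disk 1 (remaining 261 GB)
729 GB → disk 2 (remaining 271 GB)
700 GB → disk 3 (remaining 300 GB)
697 GB → disk 4 (remaining 303 GB)
653 GB → disk 5 (remaining 347 GB)
603 GB → disk 6 (remaining 397 GB)
602 GB → disk 7 (remaining 398 GB)
573 GB → disk 8 (remaining 427 GB)
300 GB → disk 3 (remaining 0 GB)
268 GB → disk 2 (remaining 3 GB)
241 GB → disk 1 (remaining 20 GB)
209 GB → disk 4 (remaining 94 GB)
170 GB → disk 5 (remaining 177 GB)
142 GB → disk 5 (remaining 35 GB)
130 GB → disk 6 (remaining 267 GB)
101 GB → disk 6 (remaining 166 GB)
98 GB → disk 6 (remaining 68 GB)
8 disks × 1000 GB = 8000 GB; used 6955 GB; unused 1045 GB.

1045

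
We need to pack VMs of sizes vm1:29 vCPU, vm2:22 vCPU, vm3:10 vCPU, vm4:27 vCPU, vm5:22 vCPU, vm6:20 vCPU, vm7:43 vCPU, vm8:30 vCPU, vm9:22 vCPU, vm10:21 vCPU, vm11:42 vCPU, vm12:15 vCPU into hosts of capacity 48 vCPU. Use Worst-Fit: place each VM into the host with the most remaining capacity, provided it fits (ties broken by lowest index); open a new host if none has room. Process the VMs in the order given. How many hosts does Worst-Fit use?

host 1: place vm1 (29 vCPU), 19 vCPU left
host 2: place vm2 (22 vCPU), 26 vCPU left
host 2: place vm3 (10 vCPU), 16 vCPU left
host 3: place vm4 (27 vCPU), 21 vCPU left
host 4: place vm5 (22 vCPU), 26 vCPU left
host 4: place vm6 (20 vCPU), 6 vCPU left
host 5: place vm7 (43 vCPU), 5 vCPU left
host 6: place vm8 (30 vCPU), 18 vCPU left
host 7: place vm9 (22 vCPU), 26 vCPU left
host 7: place vm10 (21 vCPU), 5 vCPU left
host 8: place vm11 (42 vCPU), 6 vCPU left
host 3: place vm12 (15 vCPU), 6 vCPU left

8 hosts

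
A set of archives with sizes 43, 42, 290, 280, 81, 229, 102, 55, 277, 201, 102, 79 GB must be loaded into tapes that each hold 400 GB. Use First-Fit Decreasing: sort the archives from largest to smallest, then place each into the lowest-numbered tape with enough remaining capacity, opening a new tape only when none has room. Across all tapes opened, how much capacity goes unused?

Sorted descending: 290, 280, 277, 229, 201, 102, 102, 81, 79, 55, 43, 42.
Put 290 GB in tape 1; 110 GB remain.
Put 280 GB in tape 2; 120 GB remain.
Put 277 GB in tape 3; 123 GB remain.
Put 229 GB in tape 4; 171 GB remain.
Put 201 GB in tape 5; 199 GB remain.
Put 102 GB in tape 1; 8 GB remain.
Put 102 GB in tape 2; 18 GB remain.
Put 81 GB in tape 3; 42 GB remain.
Put 79 GB in tape 4; 92 GB remain.
Put 55 GB in tape 4; 37 GB remain.
Put 43 GB in tape 5; 156 GB remain.
Put 42 GB in tape 3; 0 GB remain.
5 tapes × 400 GB = 2000 GB; used 1781 GB; unused 219 GB.

219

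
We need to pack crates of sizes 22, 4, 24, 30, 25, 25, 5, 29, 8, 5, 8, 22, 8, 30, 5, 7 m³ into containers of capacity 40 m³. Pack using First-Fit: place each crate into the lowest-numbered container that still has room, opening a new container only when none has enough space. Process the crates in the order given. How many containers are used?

8

container 1: place 22 m³, 18 m³ left
container 1: place 4 m³, 14 m³ left
container 2: place 24 m³, 16 m³ left
container 3: place 30 m³, 10 m³ left
container 4: place 25 m³, 15 m³ left
container 5: place 25 m³, 15 m³ left
container 1: place 5 m³, 9 m³ left
container 6: place 29 m³, 11 m³ left
container 1: place 8 m³, 1 m³ left
container 2: place 5 m³, 11 m³ left
container 2: place 8 m³, 3 m³ left
container 7: place 22 m³, 18 m³ left
container 3: place 8 m³, 2 m³ left
container 8: place 30 m³, 10 m³ left
container 4: place 5 m³, 10 m³ left
container 4: place 7 m³, 3 m³ left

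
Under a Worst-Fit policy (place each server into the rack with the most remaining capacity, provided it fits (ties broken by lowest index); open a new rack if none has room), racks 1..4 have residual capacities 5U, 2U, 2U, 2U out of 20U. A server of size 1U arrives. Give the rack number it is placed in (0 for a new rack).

1

Racks with room: rack 1 (5U), rack 2 (2U), rack 3 (2U), rack 4 (2U).
Most room is rack 1 with 5U free.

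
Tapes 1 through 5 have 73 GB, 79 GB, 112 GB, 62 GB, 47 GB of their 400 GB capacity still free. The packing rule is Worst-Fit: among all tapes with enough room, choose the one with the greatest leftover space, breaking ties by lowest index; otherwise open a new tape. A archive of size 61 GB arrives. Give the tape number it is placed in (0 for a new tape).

3

Tapes with room: tape 1 (73 GB), tape 2 (79 GB), tape 3 (112 GB), tape 4 (62 GB).
Most room is tape 3 with 112 GB free.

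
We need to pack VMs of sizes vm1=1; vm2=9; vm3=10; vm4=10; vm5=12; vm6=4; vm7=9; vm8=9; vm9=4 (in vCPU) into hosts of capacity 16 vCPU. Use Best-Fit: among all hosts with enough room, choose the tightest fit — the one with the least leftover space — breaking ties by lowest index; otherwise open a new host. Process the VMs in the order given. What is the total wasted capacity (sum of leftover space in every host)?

host 1: place vm1 (1 vCPU), 15 vCPU left
host 1: place vm2 (9 vCPU), 6 vCPU left
host 2: place vm3 (10 vCPU), 6 vCPU left
host 3: place vm4 (10 vCPU), 6 vCPU left
host 4: place vm5 (12 vCPU), 4 vCPU left
host 4: place vm6 (4 vCPU), 0 vCPU left
host 5: place vm7 (9 vCPU), 7 vCPU left
host 6: place vm8 (9 vCPU), 7 vCPU left
host 1: place vm9 (4 vCPU), 2 vCPU left
6 hosts × 16 vCPU = 96 vCPU; used 68 vCPU; unused 28 vCPU.

28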